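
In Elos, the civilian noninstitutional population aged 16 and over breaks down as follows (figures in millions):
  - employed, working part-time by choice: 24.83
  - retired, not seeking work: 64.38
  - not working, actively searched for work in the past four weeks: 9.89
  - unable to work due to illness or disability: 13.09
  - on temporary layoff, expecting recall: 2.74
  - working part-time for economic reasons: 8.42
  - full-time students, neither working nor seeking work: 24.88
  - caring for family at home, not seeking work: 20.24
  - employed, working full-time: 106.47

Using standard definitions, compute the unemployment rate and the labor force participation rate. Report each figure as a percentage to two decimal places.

Employed = 24.83 + 8.42 + 106.47 = 139.72 million (anyone who worked, including part-time for economic reasons, counts as employed).
Unemployed = 9.89 + 2.74 = 12.63 million (jobless and actively searching, or on temporary layoff).
Labor force = 139.72 + 12.63 = 152.35 million.
Not in labor force = 64.38 + 13.09 + 24.88 + 20.24 = 122.59 million (those not working and not actively searching are outside the labor force).
Civilian working-age population = 152.35 + 122.59 = 274.94 million.
Unemployment rate = 12.63 / 152.35 = 8.29%.
Labor force participation rate = 152.35 / 274.94 = 55.41%.

Unemployment rate ≈ 8.29%; labor force participation rate ≈ 55.41%.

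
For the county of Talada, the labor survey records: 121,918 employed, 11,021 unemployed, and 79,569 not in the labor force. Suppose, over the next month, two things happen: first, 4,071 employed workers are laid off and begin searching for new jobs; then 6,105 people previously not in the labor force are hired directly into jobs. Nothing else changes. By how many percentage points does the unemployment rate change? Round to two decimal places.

The unemployment rate changes by +2.56 percentage points.

Initially, labor force = 121,918 + 11,021 = 132,939, so u = 11,021/132,939 = 8.29%.
After the first change, employed falls and unemployed rises by 4,071; labor force unchanged → E = 117,847, U = 15,092, labor force = 132,939.
After the second change, employed and labor force both rise by 6,105; unemployed unchanged → E = 123,952, U = 15,092, labor force = 139,044.
New unemployment rate = 15,092 / 139,044 = 10.85%.
Change = 10.85% − 8.29% = +2.56 percentage points.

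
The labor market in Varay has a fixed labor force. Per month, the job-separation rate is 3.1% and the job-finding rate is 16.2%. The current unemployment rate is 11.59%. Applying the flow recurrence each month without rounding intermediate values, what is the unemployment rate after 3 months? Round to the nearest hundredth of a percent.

With a fixed labor force, u_{t+1} = u_t + s·(1−u_t) − f·u_t = u_t·(1−s−f) + s.
Here 1−s−f = 0.807 and s = 0.031.
u_1 = 0.115900 × 0.807 + 0.031 = 0.124531.
u_2 = 0.124531 × 0.807 + 0.031 = 0.131497.
u_3 = 0.131497 × 0.807 + 0.031 = 0.137118.

Unemployment rate after three months ≈ 13.71%.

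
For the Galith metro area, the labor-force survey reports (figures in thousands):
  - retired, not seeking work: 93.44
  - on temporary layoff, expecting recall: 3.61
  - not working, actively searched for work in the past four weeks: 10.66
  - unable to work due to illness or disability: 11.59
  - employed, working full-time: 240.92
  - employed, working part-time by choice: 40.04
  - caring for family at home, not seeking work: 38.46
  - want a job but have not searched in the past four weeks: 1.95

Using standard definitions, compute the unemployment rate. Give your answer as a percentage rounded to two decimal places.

Unemployment rate ≈ 4.83%.

Employed = 240.92 + 40.04 = 280.96 thousand.
Unemployed = 3.61 + 10.66 = 14.27 thousand (jobless and actively searching, or on temporary layoff).
Labor force = 280.96 + 14.27 = 295.23 thousand.
Unemployment rate = 14.27 / 295.23 = 4.83%.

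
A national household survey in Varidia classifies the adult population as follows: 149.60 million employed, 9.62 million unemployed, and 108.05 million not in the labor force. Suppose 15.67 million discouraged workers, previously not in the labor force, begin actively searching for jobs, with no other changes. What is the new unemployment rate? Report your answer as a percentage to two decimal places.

Initially, labor force = 149.60 + 9.62 = 159.22 million, so u = 9.62/159.22 = 6.04%.
After the change, unemployed and labor force both rise by 15.67 → E = 149.60, U = 25.29, labor force = 174.89 million.
New unemployment rate = 25.29 / 174.89 = 14.46%.

New unemployment rate ≈ 14.46%.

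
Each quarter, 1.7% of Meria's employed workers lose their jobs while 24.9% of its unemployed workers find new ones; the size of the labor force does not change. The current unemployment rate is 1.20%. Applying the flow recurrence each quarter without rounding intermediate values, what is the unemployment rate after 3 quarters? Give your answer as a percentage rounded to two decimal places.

Unemployment rate after three quarters ≈ 4.34%.

With a fixed labor force, u_{t+1} = u_t + s·(1−u_t) − f·u_t = u_t·(1−s−f) + s.
Here 1−s−f = 0.734 and s = 0.017.
u_1 = 0.012000 × 0.734 + 0.017 = 0.025808.
u_2 = 0.025808 × 0.734 + 0.017 = 0.035943.
u_3 = 0.035943 × 0.734 + 0.017 = 0.043382.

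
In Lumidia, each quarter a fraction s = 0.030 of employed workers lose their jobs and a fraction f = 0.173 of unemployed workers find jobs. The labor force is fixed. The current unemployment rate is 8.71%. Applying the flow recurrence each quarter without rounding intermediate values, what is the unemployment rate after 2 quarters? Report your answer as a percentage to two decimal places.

Unemployment rate after two quarters ≈ 10.92%.

With a fixed labor force, u_{t+1} = u_t + s·(1−u_t) − f·u_t = u_t·(1−s−f) + s.
Here 1−s−f = 0.797 and s = 0.030.
u_1 = 0.087100 × 0.797 + 0.030 = 0.099419.
u_2 = 0.099419 × 0.797 + 0.030 = 0.109237.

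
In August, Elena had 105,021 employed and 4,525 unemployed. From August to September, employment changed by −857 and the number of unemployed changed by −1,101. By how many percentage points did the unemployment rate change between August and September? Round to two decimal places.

The unemployment rate changed by −0.95 percentage points.

August: labor force = 105,021 + 4,525 = 109,546; u = 4,525/109,546 = 4.13%.
September: labor force = 104,164 + 3,424 = 107,588; u = 3,424/107,588 = 3.18%.
Change = 3.18% − 4.13% = −0.95 pp.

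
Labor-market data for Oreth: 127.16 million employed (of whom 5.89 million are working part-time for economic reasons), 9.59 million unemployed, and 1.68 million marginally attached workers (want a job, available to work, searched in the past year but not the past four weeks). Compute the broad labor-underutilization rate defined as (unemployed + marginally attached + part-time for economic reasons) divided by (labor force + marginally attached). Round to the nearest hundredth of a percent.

Labor force = 127.16 + 9.59 = 136.75 million.
Numerator = 9.59 + 1.68 + 5.89 = 17.16 million.
Denominator = 136.75 + 1.68 = 138.43 million.
Broad rate = 17.16 / 138.43 = 12.40%.

Broad underutilization rate ≈ 12.40%.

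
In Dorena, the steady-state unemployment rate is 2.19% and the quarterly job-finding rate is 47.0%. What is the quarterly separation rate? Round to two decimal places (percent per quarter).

From u* = s/(s+f): s = u·f/(1−u).
s = 0.0219 × 47.0 / (1 − 0.0219) = 1.0293 / 0.9781 ≈ 1.05% per quarter.

Separation rate ≈ 1.05% per quarter.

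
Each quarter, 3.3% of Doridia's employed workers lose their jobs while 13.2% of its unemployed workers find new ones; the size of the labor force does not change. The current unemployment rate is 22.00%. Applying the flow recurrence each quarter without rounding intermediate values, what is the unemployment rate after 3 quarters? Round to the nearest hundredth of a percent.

Unemployment rate after three quarters ≈ 21.16%.

With a fixed labor force, u_{t+1} = u_t + s·(1−u_t) − f·u_t = u_t·(1−s−f) + s.
Here 1−s−f = 0.835 and s = 0.033.
u_1 = 0.220000 × 0.835 + 0.033 = 0.216700.
u_2 = 0.216700 × 0.835 + 0.033 = 0.213945.
u_3 = 0.213945 × 0.835 + 0.033 = 0.211644.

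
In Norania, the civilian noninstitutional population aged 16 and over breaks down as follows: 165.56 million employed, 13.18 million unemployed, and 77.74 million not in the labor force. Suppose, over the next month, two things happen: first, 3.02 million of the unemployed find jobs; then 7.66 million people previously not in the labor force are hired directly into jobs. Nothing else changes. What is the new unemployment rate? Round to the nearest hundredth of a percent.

Initially, labor force = 165.56 + 13.18 = 178.74 million, so u = 13.18/178.74 = 7.37%.
After the first change, unemployed falls and employed rises by 3.02; labor force unchanged → E = 168.58, U = 10.16, labor force = 178.74 million.
After the second change, employed and labor force both rise by 7.66; unemployed unchanged → E = 176.24, U = 10.16, labor force = 186.40 million.
New unemployment rate = 10.16 / 186.40 = 5.45%.

New unemployment rate ≈ 5.45%.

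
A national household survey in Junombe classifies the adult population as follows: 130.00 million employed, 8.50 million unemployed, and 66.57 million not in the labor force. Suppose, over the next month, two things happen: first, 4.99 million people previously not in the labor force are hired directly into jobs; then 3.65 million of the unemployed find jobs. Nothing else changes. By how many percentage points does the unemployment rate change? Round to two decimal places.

Initially, labor force = 130.00 + 8.50 = 138.50 million, so u = 8.50/138.50 = 6.14%.
After the first change, employed and labor force both rise by 4.99; unemployed unchanged → E = 134.99, U = 8.50, labor force = 143.49 million.
After the second change, unemployed falls and employed rises by 3.65; labor force unchanged → E = 138.64, U = 4.85, labor force = 143.49 million.
New unemployment rate = 4.85 / 143.49 = 3.38%.
Change = 3.38% − 6.14% = −2.76 percentage points.

The unemployment rate changes by −2.76 percentage points.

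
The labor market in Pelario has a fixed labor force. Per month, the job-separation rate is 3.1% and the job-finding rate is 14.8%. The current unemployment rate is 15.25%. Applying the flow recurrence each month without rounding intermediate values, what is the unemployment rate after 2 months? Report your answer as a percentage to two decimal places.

Unemployment rate after two months ≈ 15.92%.

With a fixed labor force, u_{t+1} = u_t + s·(1−u_t) − f·u_t = u_t·(1−s−f) + s.
Here 1−s−f = 0.821 and s = 0.031.
u_1 = 0.152500 × 0.821 + 0.031 = 0.156202.
u_2 = 0.156202 × 0.821 + 0.031 = 0.159242.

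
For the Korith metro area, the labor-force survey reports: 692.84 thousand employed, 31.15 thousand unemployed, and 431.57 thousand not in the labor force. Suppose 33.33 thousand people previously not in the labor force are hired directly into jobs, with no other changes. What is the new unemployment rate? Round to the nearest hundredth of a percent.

New unemployment rate ≈ 4.11%.

Initially, labor force = 692.84 + 31.15 = 723.99 thousand, so u = 31.15/723.99 = 4.30%.
After the change, employed and labor force both rise by 33.33; unemployed unchanged → E = 726.17, U = 31.15, labor force = 757.32 thousand.
New unemployment rate = 31.15 / 757.32 = 4.11%.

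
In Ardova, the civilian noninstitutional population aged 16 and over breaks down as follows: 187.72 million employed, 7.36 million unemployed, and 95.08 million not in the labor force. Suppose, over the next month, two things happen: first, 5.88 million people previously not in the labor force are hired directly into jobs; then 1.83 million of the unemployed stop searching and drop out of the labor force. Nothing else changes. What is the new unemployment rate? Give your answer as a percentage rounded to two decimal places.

Initially, labor force = 187.72 + 7.36 = 195.08 million, so u = 7.36/195.08 = 3.77%.
After the first change, employed and labor force both rise by 5.88; unemployed unchanged → E = 193.60, U = 7.36, labor force = 200.96 million.
After the second change, unemployed and labor force both fall by 1.83 → E = 193.60, U = 5.53, labor force = 199.13 million.
New unemployment rate = 5.53 / 199.13 = 2.78%.

New unemployment rate ≈ 2.78%.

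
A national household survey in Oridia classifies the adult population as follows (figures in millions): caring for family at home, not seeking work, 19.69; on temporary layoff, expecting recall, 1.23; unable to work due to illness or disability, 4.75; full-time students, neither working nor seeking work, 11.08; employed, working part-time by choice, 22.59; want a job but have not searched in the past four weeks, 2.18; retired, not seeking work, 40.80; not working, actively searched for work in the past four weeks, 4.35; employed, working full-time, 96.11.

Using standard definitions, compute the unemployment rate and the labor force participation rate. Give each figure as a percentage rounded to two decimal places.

Employed = 22.59 + 96.11 = 118.70 million.
Unemployed = 1.23 + 4.35 = 5.58 million (jobless and actively searching, or on temporary layoff).
Labor force = 118.70 + 5.58 = 124.28 million.
Not in labor force = 19.69 + 4.75 + 11.08 + 2.18 + 40.80 = 78.50 million (those not working and not actively searching are outside the labor force — including those who want a job but have given up searching).
Civilian working-age population = 124.28 + 78.50 = 202.78 million.
Unemployment rate = 5.58 / 124.28 = 4.49%.
Labor force participation rate = 124.28 / 202.78 = 61.29%.

Unemployment rate ≈ 4.49%; labor force participation rate ≈ 61.29%.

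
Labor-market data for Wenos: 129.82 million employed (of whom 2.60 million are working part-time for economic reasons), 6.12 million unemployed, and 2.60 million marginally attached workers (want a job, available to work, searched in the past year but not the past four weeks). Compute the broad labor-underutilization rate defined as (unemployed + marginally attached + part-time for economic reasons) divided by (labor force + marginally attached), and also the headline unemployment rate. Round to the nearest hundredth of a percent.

Broad underutilization rate ≈ 8.17%; headline unemployment rate ≈ 4.50%.

Labor force = 129.82 + 6.12 = 135.94 million.
Numerator = 6.12 + 2.60 + 2.60 = 11.32 million.
Denominator = 135.94 + 2.60 = 138.54 million.
Broad rate = 11.32 / 138.54 = 8.17%.
Headline unemployment rate = 6.12 / 135.94 = 4.50%.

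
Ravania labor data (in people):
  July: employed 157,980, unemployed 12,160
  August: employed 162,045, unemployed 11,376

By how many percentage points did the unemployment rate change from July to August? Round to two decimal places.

The unemployment rate changed by −0.59 percentage points.

July: labor force = 157,980 + 12,160 = 170,140; u = 12,160/170,140 = 7.15%.
August: labor force = 162,045 + 11,376 = 173,421; u = 11,376/173,421 = 6.56%.
Change = 6.56% − 7.15% = −0.59 pp.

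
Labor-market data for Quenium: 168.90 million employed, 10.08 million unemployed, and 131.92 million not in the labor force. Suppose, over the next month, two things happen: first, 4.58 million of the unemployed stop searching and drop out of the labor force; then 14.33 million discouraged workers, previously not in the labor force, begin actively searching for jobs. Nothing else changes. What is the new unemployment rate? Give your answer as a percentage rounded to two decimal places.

Initially, labor force = 168.90 + 10.08 = 178.98 million, so u = 10.08/178.98 = 5.63%.
After the first change, unemployed and labor force both fall by 4.58 → E = 168.90, U = 5.50, labor force = 174.40 million.
After the second change, unemployed and labor force both rise by 14.33 → E = 168.90, U = 19.83, labor force = 188.73 million.
New unemployment rate = 19.83 / 188.73 = 10.51%.

New unemployment rate ≈ 10.51%.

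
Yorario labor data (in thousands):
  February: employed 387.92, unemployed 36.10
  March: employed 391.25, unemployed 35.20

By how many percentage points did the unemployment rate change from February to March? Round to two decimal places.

The unemployment rate changed by −0.26 percentage points.

February: labor force = 387.92 + 36.10 = 424.02; u = 36.10/424.02 = 8.51%.
March: labor force = 391.25 + 35.20 = 426.45; u = 35.20/426.45 = 8.25%.
Change = 8.25% − 8.51% = −0.26 pp.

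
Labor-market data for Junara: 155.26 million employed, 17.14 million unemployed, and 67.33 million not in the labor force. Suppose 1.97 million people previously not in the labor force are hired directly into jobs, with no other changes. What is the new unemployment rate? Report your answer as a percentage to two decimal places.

Initially, labor force = 155.26 + 17.14 = 172.40 million, so u = 17.14/172.40 = 9.94%.
After the change, employed and labor force both rise by 1.97; unemployed unchanged → E = 157.23, U = 17.14, labor force = 174.37 million.
New unemployment rate = 17.14 / 174.37 = 9.83%.

New unemployment rate ≈ 9.83%.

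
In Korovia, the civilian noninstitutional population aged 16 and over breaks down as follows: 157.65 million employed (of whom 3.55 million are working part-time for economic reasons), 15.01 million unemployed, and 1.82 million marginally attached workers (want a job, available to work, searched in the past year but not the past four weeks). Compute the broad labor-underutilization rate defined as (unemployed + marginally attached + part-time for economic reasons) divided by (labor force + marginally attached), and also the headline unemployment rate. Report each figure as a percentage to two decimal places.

Broad underutilization rate ≈ 11.68%; headline unemployment rate ≈ 8.69%.

Labor force = 157.65 + 15.01 = 172.66 million.
Numerator = 15.01 + 1.82 + 3.55 = 20.38 million.
Denominator = 172.66 + 1.82 = 174.48 million.
Broad rate = 20.38 / 174.48 = 11.68%.
Headline unemployment rate = 15.01 / 172.66 = 8.69%.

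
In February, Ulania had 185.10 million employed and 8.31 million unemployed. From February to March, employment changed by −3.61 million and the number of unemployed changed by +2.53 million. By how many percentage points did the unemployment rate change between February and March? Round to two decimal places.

The unemployment rate changed by +1.34 percentage points.

February: labor force = 185.10 + 8.31 = 193.41; u = 8.31/193.41 = 4.30%.
March: labor force = 181.49 + 10.84 = 192.33; u = 10.84/192.33 = 5.64%.
Change = 5.64% − 4.30% = +1.34 pp.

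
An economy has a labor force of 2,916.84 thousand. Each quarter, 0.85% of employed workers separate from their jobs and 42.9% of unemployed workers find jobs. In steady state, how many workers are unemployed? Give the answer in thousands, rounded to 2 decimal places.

Steady-state unemployment rate u* = s/(s+f) = 0.85/(0.85+42.9) = 0.019429.
Unemployed = u* × labor force = 0.019429 × 2,916.84 ≈ 56.67 thousand.

About 56.67 thousand are unemployed in steady state.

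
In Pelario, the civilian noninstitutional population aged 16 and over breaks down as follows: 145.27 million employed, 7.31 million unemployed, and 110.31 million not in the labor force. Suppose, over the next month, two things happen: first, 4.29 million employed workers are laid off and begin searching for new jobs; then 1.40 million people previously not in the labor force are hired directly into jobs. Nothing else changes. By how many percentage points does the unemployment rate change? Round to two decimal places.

The unemployment rate changes by +2.74 percentage points.

Initially, labor force = 145.27 + 7.31 = 152.58 million, so u = 7.31/152.58 = 4.79%.
After the first change, employed falls and unemployed rises by 4.29; labor force unchanged → E = 140.98, U = 11.60, labor force = 152.58 million.
After the second change, employed and labor force both rise by 1.40; unemployed unchanged → E = 142.38, U = 11.60, labor force = 153.98 million.
New unemployment rate = 11.60 / 153.98 = 7.53%.
Change = 7.53% − 4.79% = +2.74 percentage points.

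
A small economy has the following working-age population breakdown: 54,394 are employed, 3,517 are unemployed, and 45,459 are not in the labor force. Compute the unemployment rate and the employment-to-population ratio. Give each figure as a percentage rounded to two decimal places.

Unemployment rate ≈ 6.07%; employment-population ratio ≈ 52.62%.

Labor force = employed + unemployed = 54,394 + 3,517 = 57,911.
Working-age population = 57,911 + 45,459 = 103,370.
Unemployment rate = 3,517 / 57,911 = 6.07%.
Employment-population ratio = 54,394 / 103,370 = 52.62%.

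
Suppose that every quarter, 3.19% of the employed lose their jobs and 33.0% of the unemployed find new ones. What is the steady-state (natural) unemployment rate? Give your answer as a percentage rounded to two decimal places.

At steady state the flows balance: s·E = f·U, so U/(E+U) = s/(s+f).
u* = 3.19 / (3.19 + 33.0) = 3.19 / 36.19 = 8.81%.

Steady-state unemployment rate ≈ 8.81%.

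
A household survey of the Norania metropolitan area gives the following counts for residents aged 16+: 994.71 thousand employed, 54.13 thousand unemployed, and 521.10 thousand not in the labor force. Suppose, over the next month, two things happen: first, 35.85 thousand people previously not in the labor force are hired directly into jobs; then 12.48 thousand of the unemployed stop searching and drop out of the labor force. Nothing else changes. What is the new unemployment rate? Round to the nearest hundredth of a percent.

New unemployment rate ≈ 3.88%.

Initially, labor force = 994.71 + 54.13 = 1,048.84 thousand, so u = 54.13/1,048.84 = 5.16%.
After the first change, employed and labor force both rise by 35.85; unemployed unchanged → E = 1,030.56, U = 54.13, labor force = 1,084.69 thousand.
After the second change, unemployed and labor force both fall by 12.48 → E = 1,030.56, U = 41.65, labor force = 1,072.21 thousand.
New unemployment rate = 41.65 / 1,072.21 = 3.88%.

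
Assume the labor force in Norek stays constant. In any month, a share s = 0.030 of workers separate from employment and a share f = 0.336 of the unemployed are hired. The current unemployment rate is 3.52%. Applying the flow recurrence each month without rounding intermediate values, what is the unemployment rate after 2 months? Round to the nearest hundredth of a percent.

With a fixed labor force, u_{t+1} = u_t + s·(1−u_t) − f·u_t = u_t·(1−s−f) + s.
Here 1−s−f = 0.634 and s = 0.030.
u_1 = 0.035200 × 0.634 + 0.030 = 0.052317.
u_2 = 0.052317 × 0.634 + 0.030 = 0.063169.

Unemployment rate after two months ≈ 6.32%.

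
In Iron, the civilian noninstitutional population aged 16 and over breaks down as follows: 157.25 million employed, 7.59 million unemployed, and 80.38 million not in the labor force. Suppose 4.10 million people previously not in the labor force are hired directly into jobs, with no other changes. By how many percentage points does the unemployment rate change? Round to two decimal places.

The unemployment rate changes by −0.11 percentage points.

Initially, labor force = 157.25 + 7.59 = 164.84 million, so u = 7.59/164.84 = 4.60%.
After the change, employed and labor force both rise by 4.10; unemployed unchanged → E = 161.35, U = 7.59, labor force = 168.94 million.
New unemployment rate = 7.59 / 168.94 = 4.49%.
Change = 4.49% − 4.60% = −0.11 percentage points.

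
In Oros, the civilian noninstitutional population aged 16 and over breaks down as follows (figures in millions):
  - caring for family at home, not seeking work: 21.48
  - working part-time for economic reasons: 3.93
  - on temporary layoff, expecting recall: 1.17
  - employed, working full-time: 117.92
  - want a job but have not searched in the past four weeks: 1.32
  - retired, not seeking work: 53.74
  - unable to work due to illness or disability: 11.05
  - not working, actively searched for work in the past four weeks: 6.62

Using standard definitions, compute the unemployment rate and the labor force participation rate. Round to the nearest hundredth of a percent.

Employed = 3.93 + 117.92 = 121.85 million (anyone who worked, including part-time for economic reasons, counts as employed).
Unemployed = 1.17 + 6.62 = 7.79 million (jobless and actively searching, or on temporary layoff).
Labor force = 121.85 + 7.79 = 129.64 million.
Not in labor force = 21.48 + 1.32 + 53.74 + 11.05 = 87.59 million (those not working and not actively searching are outside the labor force — including those who want a job but have given up searching).
Civilian working-age population = 129.64 + 87.59 = 217.23 million.
Unemployment rate = 7.79 / 129.64 = 6.01%.
Labor force participation rate = 129.64 / 217.23 = 59.68%.

Unemployment rate ≈ 6.01%; labor force participation rate ≈ 59.68%.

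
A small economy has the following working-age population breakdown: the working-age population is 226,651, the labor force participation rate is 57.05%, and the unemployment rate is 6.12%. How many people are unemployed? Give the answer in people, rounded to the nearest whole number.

About 7,913 are unemployed.

Labor force = 0.5705 × 226,651 = 129,304.
Unemployed = 0.0612 × 129,304 ≈ 7,913.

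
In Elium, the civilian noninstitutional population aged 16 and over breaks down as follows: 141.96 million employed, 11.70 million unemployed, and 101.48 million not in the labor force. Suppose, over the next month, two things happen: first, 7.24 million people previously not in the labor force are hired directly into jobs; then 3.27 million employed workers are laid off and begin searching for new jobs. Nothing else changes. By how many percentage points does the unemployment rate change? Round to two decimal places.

The unemployment rate changes by +1.69 percentage points.

Initially, labor force = 141.96 + 11.70 = 153.66 million, so u = 11.70/153.66 = 7.61%.
After the first change, employed and labor force both rise by 7.24; unemployed unchanged → E = 149.20, U = 11.70, labor force = 160.90 million.
After the second change, employed falls and unemployed rises by 3.27; labor force unchanged → E = 145.93, U = 14.97, labor force = 160.90 million.
New unemployment rate = 14.97 / 160.90 = 9.30%.
Change = 9.30% − 7.61% = +1.69 percentage points.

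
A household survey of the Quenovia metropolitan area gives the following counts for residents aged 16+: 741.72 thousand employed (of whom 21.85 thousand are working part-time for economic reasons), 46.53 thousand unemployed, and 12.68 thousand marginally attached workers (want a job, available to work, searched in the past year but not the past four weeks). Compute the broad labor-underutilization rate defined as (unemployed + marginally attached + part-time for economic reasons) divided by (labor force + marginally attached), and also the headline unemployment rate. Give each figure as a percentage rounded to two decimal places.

Labor force = 741.72 + 46.53 = 788.25 thousand.
Numerator = 46.53 + 12.68 + 21.85 = 81.06 thousand.
Denominator = 788.25 + 12.68 = 800.93 thousand.
Broad rate = 81.06 / 800.93 = 10.12%.
Headline unemployment rate = 46.53 / 788.25 = 5.90%.

Broad underutilization rate ≈ 10.12%; headline unemployment rate ≈ 5.90%.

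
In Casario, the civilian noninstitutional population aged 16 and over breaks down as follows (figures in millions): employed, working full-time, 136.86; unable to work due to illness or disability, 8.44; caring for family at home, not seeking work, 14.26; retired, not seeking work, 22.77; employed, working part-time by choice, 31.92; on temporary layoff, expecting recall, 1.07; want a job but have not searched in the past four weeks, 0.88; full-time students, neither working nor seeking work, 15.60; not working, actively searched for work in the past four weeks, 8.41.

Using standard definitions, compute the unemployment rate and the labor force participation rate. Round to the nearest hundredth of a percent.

Unemployment rate ≈ 5.32%; labor force participation rate ≈ 74.21%.

Employed = 136.86 + 31.92 = 168.78 million.
Unemployed = 1.07 + 8.41 = 9.48 million (jobless and actively searching, or on temporary layoff).
Labor force = 168.78 + 9.48 = 178.26 million.
Not in labor force = 8.44 + 14.26 + 22.77 + 0.88 + 15.60 = 61.95 million (those not working and not actively searching are outside the labor force — including those who want a job but have given up searching).
Civilian working-age population = 178.26 + 61.95 = 240.21 million.
Unemployment rate = 9.48 / 178.26 = 5.32%.
Labor force participation rate = 178.26 / 240.21 = 74.21%.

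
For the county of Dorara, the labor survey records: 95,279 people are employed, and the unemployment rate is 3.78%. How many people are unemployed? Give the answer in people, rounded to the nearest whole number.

Let U be the number unemployed. The labor force is E + U, and U/(E+U) = 0.0378.
So U = 0.0378 × 95,279 / (1 − 0.0378) = 3601.55 / 0.9622 ≈ 3,743.

About 3,743 are unemployed.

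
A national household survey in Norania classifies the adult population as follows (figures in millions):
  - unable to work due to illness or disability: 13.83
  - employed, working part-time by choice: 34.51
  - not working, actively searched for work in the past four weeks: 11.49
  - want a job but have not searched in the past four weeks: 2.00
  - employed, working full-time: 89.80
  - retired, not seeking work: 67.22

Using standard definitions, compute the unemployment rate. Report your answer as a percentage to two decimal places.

Employed = 34.51 + 89.80 = 124.31 million.
Unemployed = 11.49 million.
Labor force = 124.31 + 11.49 = 135.80 million.
Unemployment rate = 11.49 / 135.80 = 8.46%.

Unemployment rate ≈ 8.46%.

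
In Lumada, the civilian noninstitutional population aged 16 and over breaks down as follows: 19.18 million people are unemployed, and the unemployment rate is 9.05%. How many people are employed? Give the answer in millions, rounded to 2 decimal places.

Labor force = U / u = 19.18 / 0.0905 ≈ 211.93 million.
Employed = labor force − unemployed = 211.93 − 19.18 = 192.75 million.

About 192.75 million are employed.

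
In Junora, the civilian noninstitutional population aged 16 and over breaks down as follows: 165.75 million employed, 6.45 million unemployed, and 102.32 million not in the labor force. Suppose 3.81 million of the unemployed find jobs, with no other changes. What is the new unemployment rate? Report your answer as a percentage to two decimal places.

Initially, labor force = 165.75 + 6.45 = 172.20 million, so u = 6.45/172.20 = 3.75%.
After the change, unemployed falls and employed rises by 3.81; labor force unchanged → E = 169.56, U = 2.64, labor force = 172.20 million.
New unemployment rate = 2.64 / 172.20 = 1.53%.

New unemployment rate ≈ 1.53%.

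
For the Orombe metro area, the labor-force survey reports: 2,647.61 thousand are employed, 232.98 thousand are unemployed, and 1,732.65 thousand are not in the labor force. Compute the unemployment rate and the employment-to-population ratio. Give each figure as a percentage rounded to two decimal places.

Unemployment rate ≈ 8.09%; employment-population ratio ≈ 57.39%.

Labor force = employed + unemployed = 2,647.61 + 232.98 = 2,880.59 thousand.
Working-age population = 2,880.59 + 1,732.65 = 4,613.24 thousand.
Unemployment rate = 232.98 / 2,880.59 = 8.09%.
Employment-population ratio = 2,647.61 / 4,613.24 = 57.39%.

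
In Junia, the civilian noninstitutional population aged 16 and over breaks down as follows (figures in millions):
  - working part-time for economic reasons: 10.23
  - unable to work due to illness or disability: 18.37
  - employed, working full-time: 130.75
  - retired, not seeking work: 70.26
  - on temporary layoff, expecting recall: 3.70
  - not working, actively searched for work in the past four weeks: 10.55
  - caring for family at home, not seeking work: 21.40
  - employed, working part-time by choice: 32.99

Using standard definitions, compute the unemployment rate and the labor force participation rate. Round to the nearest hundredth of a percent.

Unemployment rate ≈ 7.57%; labor force participation rate ≈ 63.11%.

Employed = 10.23 + 130.75 + 32.99 = 173.97 million (anyone who worked, including part-time for economic reasons, counts as employed).
Unemployed = 3.70 + 10.55 = 14.25 million (jobless and actively searching, or on temporary layoff).
Labor force = 173.97 + 14.25 = 188.22 million.
Not in labor force = 18.37 + 70.26 + 21.40 = 110.03 million (those not working and not actively searching are outside the labor force).
Civilian working-age population = 188.22 + 110.03 = 298.25 million.
Unemployment rate = 14.25 / 188.22 = 7.57%.
Labor force participation rate = 188.22 / 298.25 = 63.11%.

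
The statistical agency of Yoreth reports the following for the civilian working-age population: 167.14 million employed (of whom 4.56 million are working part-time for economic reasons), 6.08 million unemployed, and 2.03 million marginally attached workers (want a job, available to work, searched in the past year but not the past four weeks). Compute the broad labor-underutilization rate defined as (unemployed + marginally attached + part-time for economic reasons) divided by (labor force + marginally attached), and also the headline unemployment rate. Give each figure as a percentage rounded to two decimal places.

Broad underutilization rate ≈ 7.23%; headline unemployment rate ≈ 3.51%.

Labor force = 167.14 + 6.08 = 173.22 million.
Numerator = 6.08 + 2.03 + 4.56 = 12.67 million.
Denominator = 173.22 + 2.03 = 175.25 million.
Broad rate = 12.67 / 175.25 = 7.23%.
Headline unemployment rate = 6.08 / 173.22 = 3.51%.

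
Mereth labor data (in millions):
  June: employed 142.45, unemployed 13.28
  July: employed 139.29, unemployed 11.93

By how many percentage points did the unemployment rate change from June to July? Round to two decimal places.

June: labor force = 142.45 + 13.28 = 155.73; u = 13.28/155.73 = 8.53%.
July: labor force = 139.29 + 11.93 = 151.22; u = 11.93/151.22 = 7.89%.
Change = 7.89% − 8.53% = −0.64 pp.

The unemployment rate changed by −0.64 percentage points.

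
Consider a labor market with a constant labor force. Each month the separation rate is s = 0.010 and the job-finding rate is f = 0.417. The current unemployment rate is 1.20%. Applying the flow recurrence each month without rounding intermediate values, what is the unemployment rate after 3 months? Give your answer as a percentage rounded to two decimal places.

Unemployment rate after three months ≈ 2.13%.

With a fixed labor force, u_{t+1} = u_t + s·(1−u_t) − f·u_t = u_t·(1−s−f) + s.
Here 1−s−f = 0.573 and s = 0.010.
u_1 = 0.012000 × 0.573 + 0.010 = 0.016876.
u_2 = 0.016876 × 0.573 + 0.010 = 0.019670.
u_3 = 0.019670 × 0.573 + 0.010 = 0.021271.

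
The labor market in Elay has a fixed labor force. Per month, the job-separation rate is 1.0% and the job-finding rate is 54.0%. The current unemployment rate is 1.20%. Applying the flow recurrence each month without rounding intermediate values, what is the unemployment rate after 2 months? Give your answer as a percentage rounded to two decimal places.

With a fixed labor force, u_{t+1} = u_t + s·(1−u_t) − f·u_t = u_t·(1−s−f) + s.
Here 1−s−f = 0.450 and s = 0.010.
u_1 = 0.012000 × 0.450 + 0.010 = 0.015400.
u_2 = 0.015400 × 0.450 + 0.010 = 0.016930.

Unemployment rate after two months ≈ 1.69%.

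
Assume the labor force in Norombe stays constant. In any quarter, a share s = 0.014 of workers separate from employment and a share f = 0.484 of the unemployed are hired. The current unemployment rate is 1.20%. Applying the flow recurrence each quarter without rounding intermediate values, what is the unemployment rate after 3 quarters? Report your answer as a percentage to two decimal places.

With a fixed labor force, u_{t+1} = u_t + s·(1−u_t) − f·u_t = u_t·(1−s−f) + s.
Here 1−s−f = 0.502 and s = 0.014.
u_1 = 0.012000 × 0.502 + 0.014 = 0.020024.
u_2 = 0.020024 × 0.502 + 0.014 = 0.024052.
u_3 = 0.024052 × 0.502 + 0.014 = 0.026074.

Unemployment rate after three quarters ≈ 2.61%.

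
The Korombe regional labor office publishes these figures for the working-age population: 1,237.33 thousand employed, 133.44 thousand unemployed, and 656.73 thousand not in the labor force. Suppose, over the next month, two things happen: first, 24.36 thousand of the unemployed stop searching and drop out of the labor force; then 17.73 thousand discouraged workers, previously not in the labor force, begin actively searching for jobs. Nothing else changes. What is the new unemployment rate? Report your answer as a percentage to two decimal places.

Initially, labor force = 1,237.33 + 133.44 = 1,370.77 thousand, so u = 133.44/1,370.77 = 9.73%.
After the first change, unemployed and labor force both fall by 24.36 → E = 1,237.33, U = 109.08, labor force = 1,346.41 thousand.
After the second change, unemployed and labor force both rise by 17.73 → E = 1,237.33, U = 126.81, labor force = 1,364.14 thousand.
New unemployment rate = 126.81 / 1,364.14 = 9.30%.

New unemployment rate ≈ 9.30%.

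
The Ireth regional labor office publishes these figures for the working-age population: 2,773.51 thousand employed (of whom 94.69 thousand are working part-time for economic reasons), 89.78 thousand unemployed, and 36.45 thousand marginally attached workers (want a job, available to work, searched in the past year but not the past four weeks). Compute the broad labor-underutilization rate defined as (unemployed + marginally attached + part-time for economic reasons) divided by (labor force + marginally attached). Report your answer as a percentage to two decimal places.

Labor force = 2,773.51 + 89.78 = 2,863.29 thousand.
Numerator = 89.78 + 36.45 + 94.69 = 220.92 thousand.
Denominator = 2,863.29 + 36.45 = 2,899.74 thousand.
Broad rate = 220.92 / 2,899.74 = 7.62%.

Broad underutilization rate ≈ 7.62%.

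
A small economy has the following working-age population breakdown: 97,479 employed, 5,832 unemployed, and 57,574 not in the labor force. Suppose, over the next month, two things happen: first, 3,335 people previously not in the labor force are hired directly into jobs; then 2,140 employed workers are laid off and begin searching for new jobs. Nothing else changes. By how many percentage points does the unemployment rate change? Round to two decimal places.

The unemployment rate changes by +1.83 percentage points.

Initially, labor force = 97,479 + 5,832 = 103,311, so u = 5,832/103,311 = 5.65%.
After the first change, employed and labor force both rise by 3,335; unemployed unchanged → E = 100,814, U = 5,832, labor force = 106,646.
After the second change, employed falls and unemployed rises by 2,140; labor force unchanged → E = 98,674, U = 7,972, labor force = 106,646.
New unemployment rate = 7,972 / 106,646 = 7.48%.
Change = 7.48% − 5.65% = +1.83 percentage points.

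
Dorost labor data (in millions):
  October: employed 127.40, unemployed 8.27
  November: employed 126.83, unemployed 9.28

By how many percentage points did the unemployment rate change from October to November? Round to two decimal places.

October: labor force = 127.40 + 8.27 = 135.67; u = 8.27/135.67 = 6.10%.
November: labor force = 126.83 + 9.28 = 136.11; u = 9.28/136.11 = 6.82%.
Change = 6.82% − 6.10% = +0.72 pp.

The unemployment rate changed by +0.72 percentage points.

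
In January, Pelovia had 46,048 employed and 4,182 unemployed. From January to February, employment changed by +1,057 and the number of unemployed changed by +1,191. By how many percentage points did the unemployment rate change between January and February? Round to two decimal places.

January: labor force = 46,048 + 4,182 = 50,230; u = 4,182/50,230 = 8.33%.
February: labor force = 47,105 + 5,373 = 52,478; u = 5,373/52,478 = 10.24%.
Change = 10.24% − 8.33% = +1.91 pp.

The unemployment rate changed by +1.91 percentage points.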